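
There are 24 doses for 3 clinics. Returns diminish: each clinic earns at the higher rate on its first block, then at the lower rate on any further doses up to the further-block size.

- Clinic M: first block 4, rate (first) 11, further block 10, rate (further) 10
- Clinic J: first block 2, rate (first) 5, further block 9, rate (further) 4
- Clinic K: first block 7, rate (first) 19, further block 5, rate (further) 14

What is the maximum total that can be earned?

327

Treat each block as its own option and order by rate: Clinic K/T1 19 > Clinic K/T2 14 > Clinic M/T1 11 > Clinic M/T2 10 > Clinic J/T1 5 > Clinic J/T2 4.
Clinic K T1 at 19: fill all 7 — 17 left.
Clinic K/T2 (14): +5 — 12 left.
Clinic M/T1 (11): +4 — 8 left.
Clinic M/T2: +8 of 10 at 10; pool empty.
Total = 19×7 + 14×5 + 11×4 + 10×8 = 327.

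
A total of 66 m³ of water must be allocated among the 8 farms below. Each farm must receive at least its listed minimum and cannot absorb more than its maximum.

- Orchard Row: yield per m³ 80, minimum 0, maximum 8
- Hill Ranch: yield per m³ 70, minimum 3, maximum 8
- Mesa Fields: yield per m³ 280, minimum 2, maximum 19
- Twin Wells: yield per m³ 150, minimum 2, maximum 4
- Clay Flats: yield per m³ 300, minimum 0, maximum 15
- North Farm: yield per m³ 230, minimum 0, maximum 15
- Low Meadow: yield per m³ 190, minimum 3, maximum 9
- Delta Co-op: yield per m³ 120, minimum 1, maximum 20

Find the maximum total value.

15910

Meeting every minimum uses 0+3+2+2+0+0+3+1 = 11 m³, leaving 55.
Rank by yield per m³: Clay Flats 300 > Mesa Fields 280 > North Farm 230 > Low Meadow 190 > Twin Wells 150 > Delta Co-op 120 > Orchard Row 80 > Hill Ranch 70.
Give Clay Flats 15 more to hit its cap of 15 ; 40 left.
Give Mesa Fields 17 more to hit its cap of 19 ; 23 left.
Give North Farm 15 more to hit its cap of 15 ; 8 left.
Give Low Meadow 6 more to hit its cap of 9 ; 2 left.
Twin Wells: +2 to 4 (cap) ; 0 left.
Total = 70×3 + 280×19 + 150×4 + 300×15 + 230×15 + 190×9 + 120×1 = 15910.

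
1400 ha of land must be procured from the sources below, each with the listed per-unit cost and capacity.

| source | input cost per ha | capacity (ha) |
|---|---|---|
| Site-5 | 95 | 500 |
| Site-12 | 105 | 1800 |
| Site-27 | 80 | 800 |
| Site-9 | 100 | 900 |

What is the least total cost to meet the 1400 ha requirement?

Use sources in increasing cost order.
Take 800 from Site-27 at 80 ; need 600 more.
Take 500 from Site-5 at 95 ; need 100 more.
Site-9 (100): take the remaining 100 ; done.
Site-12: unused.
Cost = 800×80 + 500×95 + 100×100 = 121500.

121500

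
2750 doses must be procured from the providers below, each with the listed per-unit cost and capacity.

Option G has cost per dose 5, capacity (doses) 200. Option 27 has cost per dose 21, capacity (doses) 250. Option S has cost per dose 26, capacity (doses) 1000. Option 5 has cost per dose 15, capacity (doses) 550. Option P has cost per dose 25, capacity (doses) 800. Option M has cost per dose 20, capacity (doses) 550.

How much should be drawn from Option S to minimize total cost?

400

Use providers in increasing cost order.
Option G at 5: take all 200 doses — 2550 still needed.
Option 5 at 15: take all 550 doses — 2000 still needed.
Option M at 20: take all 550 doses — 1450 still needed.
Take 250 from Option 27 at 21 — need 1200 more.
Option P at 25: take all 800 doses — 400 still needed.
Option S (26): take the remaining 400 — done.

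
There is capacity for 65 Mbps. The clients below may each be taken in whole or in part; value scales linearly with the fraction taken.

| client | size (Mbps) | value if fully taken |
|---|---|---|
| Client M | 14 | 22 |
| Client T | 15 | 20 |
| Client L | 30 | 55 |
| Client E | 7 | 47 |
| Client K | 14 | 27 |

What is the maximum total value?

151

Best value per unit of size first: Client E 47/7≈6.71, Client K 27/14≈1.93, Client L 55/30≈1.83, Client M 22/14≈1.57, Client T 20/15≈1.33.
Take all of Client E (7 Mbps, value 47) → 58 Mbps left.
All 14 Mbps of Client K fit (value 27) → 44 remain.
Client L: take in full, 30 Mbps for value 55 → 14 left.
Take all of Client M (14 Mbps, value 22) → 0 Mbps left.
Total value = 151.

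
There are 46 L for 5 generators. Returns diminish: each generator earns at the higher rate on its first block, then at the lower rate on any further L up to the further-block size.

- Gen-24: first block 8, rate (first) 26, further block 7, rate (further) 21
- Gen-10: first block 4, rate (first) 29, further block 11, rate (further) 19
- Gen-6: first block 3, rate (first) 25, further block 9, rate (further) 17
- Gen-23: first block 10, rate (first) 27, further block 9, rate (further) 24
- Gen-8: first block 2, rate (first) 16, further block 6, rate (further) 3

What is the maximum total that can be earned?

Rank every tier by rate: Gen-10/T1 29 > Gen-23/T1 27 > Gen-24/T1 26 > Gen-6/T1 25 > Gen-23/T2 24 > Gen-24/T2 21 > Gen-10/T2 19 > Gen-6/T2 17 > Gen-8/T1 16 > Gen-8/T2 3.
Fill Gen-10 T1 block (4 at 29) — 42 left.
Gen-23/T1 (27): +10 — 32 left.
Gen-24 T1 at 26: fill all 8 — 24 left.
Gen-6 T1 at 25: fill all 3 — 21 left.
Fill Gen-23 T2 block (9 at 24) — 12 left.
Gen-24 T2 at 21: fill all 7 — 5 left.
Gen-10/T2: +5 of 11 at 19; pool empty.
Total = 29×4 + 27×10 + 26×8 + 25×3 + 24×9 + 21×7 + 19×5 = 1127.

1127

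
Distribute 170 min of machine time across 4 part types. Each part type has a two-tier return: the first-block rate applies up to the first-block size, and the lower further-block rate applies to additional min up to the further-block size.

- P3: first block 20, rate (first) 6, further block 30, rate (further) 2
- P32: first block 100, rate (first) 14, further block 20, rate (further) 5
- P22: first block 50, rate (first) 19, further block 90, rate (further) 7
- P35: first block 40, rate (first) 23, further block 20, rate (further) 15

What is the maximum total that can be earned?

3010

Order all 8 blocks by rate: P35/tier1 23 > P22/tier1 19 > P35/tier2 15 > P32/tier1 14 > P22/tier2 7 > P3/tier1 6 > P32/tier2 5 > P3/tier2 2.
Fill P35 tier1 block (40 at 23) ; 130 left.
P22 tier1 at 19: fill all 50 ; 80 left.
P35 tier2 at 15: fill all 20 ; 60 left.
P32 tier1 at 14: only 60 left, fill 60.
Total = 23×40 + 19×50 + 15×20 + 14×60 = 3010.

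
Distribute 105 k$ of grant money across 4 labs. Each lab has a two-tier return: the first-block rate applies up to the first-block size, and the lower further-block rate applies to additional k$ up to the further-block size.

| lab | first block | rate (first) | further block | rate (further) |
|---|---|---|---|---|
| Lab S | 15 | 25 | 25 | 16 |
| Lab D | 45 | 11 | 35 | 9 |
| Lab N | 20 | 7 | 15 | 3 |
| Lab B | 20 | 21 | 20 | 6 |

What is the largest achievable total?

1690

Rank every tier by rate: Lab S/tier1 25 > Lab B/tier1 21 > Lab S/tier2 16 > Lab D/tier1 11 > Lab D/tier2 9 > Lab N/tier1 7 > Lab B/tier2 6 > Lab N/tier2 3.
Lab S tier1 at 25: fill all 15 → 90 left.
Lab B/tier1 (21): +20 → 70 left.
Fill Lab S tier2 block (25 at 16) → 45 left.
Fill Lab D tier1 block (45 at 11) → 0 left.
Total = 25×15 + 21×20 + 16×25 + 11×45 = 1690.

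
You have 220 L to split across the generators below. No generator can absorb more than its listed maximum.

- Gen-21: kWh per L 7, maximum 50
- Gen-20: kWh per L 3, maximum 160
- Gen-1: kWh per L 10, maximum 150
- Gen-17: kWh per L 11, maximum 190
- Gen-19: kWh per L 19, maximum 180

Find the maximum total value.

Order the generators by kWh per L: Gen-19 19 > Gen-17 11 > Gen-1 10 > Gen-21 7 > Gen-20 3.
Give Gen-19 180 to hit its cap of 180 ; 40 left.
Gen-17 has room for 190 but only 40 remain, so it gets 40.
Total = 11×40 + 19×180 = 3860.

3860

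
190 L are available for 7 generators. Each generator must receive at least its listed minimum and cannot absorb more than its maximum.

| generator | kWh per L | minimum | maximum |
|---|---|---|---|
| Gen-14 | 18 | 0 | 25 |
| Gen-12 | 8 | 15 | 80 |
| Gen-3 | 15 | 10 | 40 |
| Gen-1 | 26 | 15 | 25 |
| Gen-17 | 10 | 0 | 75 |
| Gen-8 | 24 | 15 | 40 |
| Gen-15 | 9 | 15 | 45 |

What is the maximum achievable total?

3215

Meeting every minimum uses 0+15+10+15+0+15+15 = 70 L, leaving 120.
Highest kWh per L first: Gen-1 26 > Gen-8 24 > Gen-14 18 > Gen-3 15 > Gen-17 10 > Gen-15 9 > Gen-12 8.
Gen-1 takes 10 more to reach its cap of 25 — 110 left.
Gen-8: +25 to 40 (cap) — 85 left.
Gen-14: +25 to 25 (cap) — 60 left.
Gen-3 takes 30 more to reach its cap of 40 — 30 left.
Gen-17 has room for 75 more but only 30 remain, so it gets 30.
Total = 18×25 + 8×15 + 15×40 + 26×25 + 10×30 + 24×40 + 9×15 = 3215.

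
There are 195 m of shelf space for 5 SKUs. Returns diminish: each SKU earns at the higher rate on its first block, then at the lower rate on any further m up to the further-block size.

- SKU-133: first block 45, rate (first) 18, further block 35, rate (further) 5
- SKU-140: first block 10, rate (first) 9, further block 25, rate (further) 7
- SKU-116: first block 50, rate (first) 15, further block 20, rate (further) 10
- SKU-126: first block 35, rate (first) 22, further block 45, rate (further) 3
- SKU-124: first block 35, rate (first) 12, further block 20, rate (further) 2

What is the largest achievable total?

Order all 10 blocks by rate: SKU-126/T1 22 > SKU-133/T1 18 > SKU-116/T1 15 > SKU-124/T1 12 > SKU-116/T2 10 > SKU-140/T1 9 > SKU-140/T2 7 > SKU-133/T2 5 > SKU-126/T2 3 > SKU-124/T2 2.
SKU-126 T1 at 22: fill all 35 — 160 left.
SKU-133/T1 (18): +45 — 115 left.
Fill SKU-116 T1 block (50 at 15) — 65 left.
SKU-124/T1 (12): +35 — 30 left.
SKU-116 T2 at 10: fill all 20 — 10 left.
Fill SKU-140 T1 block (10 at 9) — 0 left.
Total = 22×35 + 18×45 + 15×50 + 12×35 + 10×20 + 9×10 = 3040.

3040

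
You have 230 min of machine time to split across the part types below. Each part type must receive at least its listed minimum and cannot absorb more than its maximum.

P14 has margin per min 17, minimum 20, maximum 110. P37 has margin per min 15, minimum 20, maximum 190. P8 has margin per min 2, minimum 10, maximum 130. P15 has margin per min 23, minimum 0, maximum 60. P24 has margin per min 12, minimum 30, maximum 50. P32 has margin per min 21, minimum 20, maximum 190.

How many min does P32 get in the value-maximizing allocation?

90

Meeting every minimum uses 20+20+10+0+30+20 = 100 min, leaving 130.
Rank by margin per min: P15 23 > P32 21 > P14 17 > P37 15 > P24 12 > P8 2.
P15 takes 60 more to reach its cap of 60 → 70 left.
P32 has room for 170 more but only 70 remain, so it gets 90.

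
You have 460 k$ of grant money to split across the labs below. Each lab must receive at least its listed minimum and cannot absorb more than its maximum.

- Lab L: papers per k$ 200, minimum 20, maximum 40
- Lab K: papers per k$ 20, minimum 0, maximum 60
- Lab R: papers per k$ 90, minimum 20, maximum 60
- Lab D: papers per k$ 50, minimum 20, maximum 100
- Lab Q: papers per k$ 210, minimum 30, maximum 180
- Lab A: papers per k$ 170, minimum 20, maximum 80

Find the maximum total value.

69800

Meeting every minimum uses 20+0+20+20+30+20 = 110 k$, leaving 350.
Highest papers per k$ first: Lab Q 210 > Lab L 200 > Lab A 170 > Lab R 90 > Lab D 50 > Lab K 20.
Lab Q takes 150 more to reach its cap of 180 → 200 left.
Lab L takes 20 more to reach its cap of 40 → 180 left.
Lab A takes 60 more to reach its cap of 80 → 120 left.
Give Lab R 40 more to hit its cap of 60 → 80 left.
Lab D takes 80 more to reach its cap of 100 → 0 left.
Total = 200×40 + 90×60 + 50×100 + 210×180 + 170×80 = 69800.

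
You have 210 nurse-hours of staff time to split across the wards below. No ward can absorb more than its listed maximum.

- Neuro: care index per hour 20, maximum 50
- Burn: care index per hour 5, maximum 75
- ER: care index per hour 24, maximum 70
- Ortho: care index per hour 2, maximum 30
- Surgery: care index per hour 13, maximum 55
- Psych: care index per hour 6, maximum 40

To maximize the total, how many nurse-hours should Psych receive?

Highest care index per hour first: ER 24 > Neuro 20 > Surgery 13 > Psych 6 > Burn 5 > Ortho 2.
Give ER 70 to hit its cap of 70 → 140 left.
Neuro: +50 to 50 (cap) → 90 left.
Give Surgery 55 to hit its cap of 55 → 35 left.
Psych has room for 40 but only 35 remain, so it gets 35.

35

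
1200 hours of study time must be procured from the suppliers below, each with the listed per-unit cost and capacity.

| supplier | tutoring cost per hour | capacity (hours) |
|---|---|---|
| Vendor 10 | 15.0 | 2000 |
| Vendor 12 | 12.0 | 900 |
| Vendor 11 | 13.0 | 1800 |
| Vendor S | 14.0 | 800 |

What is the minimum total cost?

Fill from the cheapest supplier first.
Vendor 12 (12.0): use full 900 — 300 hours to go.
Vendor 11 (13.0): take the remaining 300 — done.
Vendor S, Vendor 10: unused.
Cost = 900×12.0 + 300×13.0 = 14700.

14700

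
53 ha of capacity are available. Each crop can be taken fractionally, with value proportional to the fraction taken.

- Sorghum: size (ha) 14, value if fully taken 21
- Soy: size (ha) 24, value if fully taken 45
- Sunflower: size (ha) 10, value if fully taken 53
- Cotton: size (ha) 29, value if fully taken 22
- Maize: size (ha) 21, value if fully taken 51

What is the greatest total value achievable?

Best value per unit of size first: Sunflower 53/10≈5.3, Maize 51/21≈2.43, Soy 45/24≈1.88, Sorghum 21/14≈1.5, Cotton 22/29≈0.759.
All 10 ha of Sunflower fit (value 53) ; 43 remain.
Take all of Maize (21 ha, value 51) ; 22 ha left.
22 ha left: a 22/24 share of Soy gives 45×22/24 = 41.25.
Total value = 145.25.

145.25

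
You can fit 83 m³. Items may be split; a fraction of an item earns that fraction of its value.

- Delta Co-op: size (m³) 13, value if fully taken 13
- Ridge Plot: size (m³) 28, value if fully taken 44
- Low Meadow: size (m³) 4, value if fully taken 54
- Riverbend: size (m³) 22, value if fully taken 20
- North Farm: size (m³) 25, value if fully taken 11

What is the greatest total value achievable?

Best value per unit of size first: Low Meadow 54/4≈13.5, Ridge Plot 44/28≈1.57, Delta Co-op 13/13≈1, Riverbend 20/22≈0.909, North Farm 11/25≈0.44.
Low Meadow: take in full, 4 m³ for value 54 → 79 left.
Take all of Ridge Plot (28 m³, value 44) → 51 m³ left.
Delta Co-op: take in full, 13 m³ for value 13 → 38 left.
All 22 m³ of Riverbend fit (value 20) → 16 remain.
Fill the last 16 m³ with part of North Farm: 16/25 of it earns 7.04.
Total value = 138.04.

138.04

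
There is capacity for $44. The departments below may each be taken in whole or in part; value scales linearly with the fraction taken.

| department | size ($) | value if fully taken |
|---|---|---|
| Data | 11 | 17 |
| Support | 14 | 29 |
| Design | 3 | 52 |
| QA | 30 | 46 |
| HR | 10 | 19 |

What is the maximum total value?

Best value per unit of size first: Design 52/3≈17.3, Support 29/14≈2.07, HR 19/10≈1.9, Data 17/11≈1.55, QA 46/30≈1.53.
All 3 $ of Design fit (value 52) — 41 remain.
All 14 $ of Support fit (value 29) — 27 remain.
HR: take in full, 10 $ for value 19 — 17 left.
Take all of Data (11 $, value 17) — 6 $ left.
Only 6 $ remain; take 6/30 of QA for value 46×6/30 = 9.2.
Total value = 126.2.

126.2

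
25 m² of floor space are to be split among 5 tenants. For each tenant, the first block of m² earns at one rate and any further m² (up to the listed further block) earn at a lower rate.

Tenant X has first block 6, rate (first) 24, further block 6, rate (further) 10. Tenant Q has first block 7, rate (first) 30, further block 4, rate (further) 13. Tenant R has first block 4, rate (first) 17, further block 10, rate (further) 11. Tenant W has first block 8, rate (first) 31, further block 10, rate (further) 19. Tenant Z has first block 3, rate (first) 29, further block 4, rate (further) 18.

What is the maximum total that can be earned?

Order all 10 blocks by rate: Tenant W/T1 31 > Tenant Q/T1 30 > Tenant Z/T1 29 > Tenant X/T1 24 > Tenant W/T2 19 > Tenant Z/T2 18 > Tenant R/T1 17 > Tenant Q/T2 13 > Tenant R/T2 11 > Tenant X/T2 10.
Tenant W T1 at 31: fill all 8 → 17 left.
Fill Tenant Q T1 block (7 at 30) → 10 left.
Tenant Z/T1 (29): +3 → 7 left.
Fill Tenant X T1 block (6 at 24) → 1 left.
Tenant W/T2: +1 of 10 at 19; pool empty.
Total = 31×8 + 30×7 + 29×3 + 24×6 + 19×1 = 708.

708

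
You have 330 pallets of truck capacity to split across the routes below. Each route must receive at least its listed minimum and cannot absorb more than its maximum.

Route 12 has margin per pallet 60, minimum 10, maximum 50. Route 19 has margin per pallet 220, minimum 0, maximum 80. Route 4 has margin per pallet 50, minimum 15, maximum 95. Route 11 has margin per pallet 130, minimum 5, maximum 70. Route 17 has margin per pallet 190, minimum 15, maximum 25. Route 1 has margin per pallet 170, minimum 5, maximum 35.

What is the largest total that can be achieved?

43900

Meeting every minimum uses 10+0+15+5+15+5 = 50 pallets, leaving 280.
Order the routes by margin per pallet: Route 19 220 > Route 17 190 > Route 1 170 > Route 11 130 > Route 12 60 > Route 4 50.
Route 19: +80 to 80 (cap) → 200 left.
Give Route 17 10 more to hit its cap of 25 → 190 left.
Route 1: +30 to 35 (cap) → 160 left.
Route 11 takes 65 more to reach its cap of 70 → 95 left.
Route 12 takes 40 more to reach its cap of 50 → 55 left.
Only 55 left; Route 4 takes them to reach 70.
Total = 60×50 + 220×80 + 50×70 + 130×70 + 190×25 + 170×35 = 43900.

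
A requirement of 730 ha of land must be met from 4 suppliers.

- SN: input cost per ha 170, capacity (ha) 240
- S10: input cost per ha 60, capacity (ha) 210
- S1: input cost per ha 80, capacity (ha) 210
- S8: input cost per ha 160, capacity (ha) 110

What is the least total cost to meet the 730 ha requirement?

Fill from the cheapest supplier first.
Take 210 from S10 at 60 ; need 520 more.
S1 (80): use full 210 ; 310 ha to go.
Take 110 from S8 at 160 ; need 200 more.
SN (170): take the remaining 200 ; done.
Cost = 210×60 + 210×80 + 110×160 + 200×170 = 81000.

81000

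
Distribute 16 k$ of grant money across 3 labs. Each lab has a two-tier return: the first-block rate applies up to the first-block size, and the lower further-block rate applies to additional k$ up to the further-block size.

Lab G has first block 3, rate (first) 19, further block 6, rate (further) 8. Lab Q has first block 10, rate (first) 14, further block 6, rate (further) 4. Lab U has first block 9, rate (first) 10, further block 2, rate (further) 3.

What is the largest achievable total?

Treat each block as its own option and order by rate: Lab G/T1 19 > Lab Q/T1 14 > Lab U/T1 10 > Lab G/T2 8 > Lab Q/T2 4 > Lab U/T2 3.
Lab G T1 at 19: fill all 3 — 13 left.
Lab Q/T1 (14): +10 — 3 left.
Lab U T1 at 10: only 3 left, fill 3.
Total = 19×3 + 14×10 + 10×3 = 227.

227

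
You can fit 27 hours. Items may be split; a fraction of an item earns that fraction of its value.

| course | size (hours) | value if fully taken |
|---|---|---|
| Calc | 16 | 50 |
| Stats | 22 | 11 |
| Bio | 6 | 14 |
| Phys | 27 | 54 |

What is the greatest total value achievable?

Best value per unit of size first: Calc 50/16≈3.12, Bio 14/6≈2.33, Phys 54/27≈2, Stats 11/22≈0.5.
All 16 hours of Calc fit (value 50) → 11 remain.
Bio: take in full, 6 hours for value 14 → 5 left.
5 hours left: a 5/27 share of Phys gives 54×5/27 = 10.
Total value = 74.

74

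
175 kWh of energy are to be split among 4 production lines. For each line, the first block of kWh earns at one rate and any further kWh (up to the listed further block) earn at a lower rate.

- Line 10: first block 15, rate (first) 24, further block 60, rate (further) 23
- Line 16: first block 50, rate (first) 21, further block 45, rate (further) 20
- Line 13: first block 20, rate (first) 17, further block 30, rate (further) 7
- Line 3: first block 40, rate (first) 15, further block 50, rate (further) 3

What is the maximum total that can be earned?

Rank every tier by rate: Line 10/tier1 24 > Line 10/tier2 23 > Line 16/tier1 21 > Line 16/tier2 20 > Line 13/tier1 17 > Line 3/tier1 15 > Line 13/tier2 7 > Line 3/tier2 3.
Line 10 tier1 at 24: fill all 15 → 160 left.
Line 10/tier2 (23): +60 → 100 left.
Fill Line 16 tier1 block (50 at 21) → 50 left.
Line 16/tier2 (20): +45 → 5 left.
Line 13 tier1 at 17: only 5 left, fill 5.
Total = 24×15 + 23×60 + 21×50 + 20×45 + 17×5 = 3775.

3775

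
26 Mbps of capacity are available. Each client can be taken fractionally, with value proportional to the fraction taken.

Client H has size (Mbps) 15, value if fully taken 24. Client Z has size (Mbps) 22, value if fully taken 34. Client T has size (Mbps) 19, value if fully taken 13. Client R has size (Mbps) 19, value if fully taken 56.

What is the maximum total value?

67.2

Best value per unit of size first: Client R 56/19≈2.95, Client H 24/15≈1.6, Client Z 34/22≈1.55, Client T 13/19≈0.684.
Take all of Client R (19 Mbps, value 56) — 7 Mbps left.
Fill the last 7 Mbps with part of Client H: 7/15 of it earns 11.2.
Total value = 67.2.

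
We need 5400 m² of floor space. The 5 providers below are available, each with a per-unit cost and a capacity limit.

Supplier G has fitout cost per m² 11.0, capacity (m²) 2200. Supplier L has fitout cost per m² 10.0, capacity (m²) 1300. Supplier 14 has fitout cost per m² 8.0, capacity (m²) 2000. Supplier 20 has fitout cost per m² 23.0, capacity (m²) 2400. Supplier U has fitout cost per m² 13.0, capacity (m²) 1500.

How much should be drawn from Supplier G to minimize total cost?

2100

Fill from the cheapest provider first.
Take 2000 from Supplier 14 at 8.0 ; need 3400 more.
Supplier L (10.0): use full 1300 ; 2100 m² to go.
Take 2100 from Supplier G at 11.0 to finish.
Supplier U, Supplier 20: unused.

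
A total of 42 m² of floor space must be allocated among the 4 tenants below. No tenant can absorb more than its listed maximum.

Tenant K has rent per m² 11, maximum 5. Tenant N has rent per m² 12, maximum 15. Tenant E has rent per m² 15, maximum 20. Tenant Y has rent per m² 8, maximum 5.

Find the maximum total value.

551

Highest rent per m² first: Tenant E 15 > Tenant N 12 > Tenant K 11 > Tenant Y 8.
Tenant E: +20 to 20 (cap) ; 22 left.
Tenant N: +15 to 15 (cap) ; 7 left.
Give Tenant K 5 to hit its cap of 5 ; 2 left.
Only 2 left; Tenant Y takes them to reach 2.
Total = 11×5 + 12×15 + 15×20 + 8×2 = 551.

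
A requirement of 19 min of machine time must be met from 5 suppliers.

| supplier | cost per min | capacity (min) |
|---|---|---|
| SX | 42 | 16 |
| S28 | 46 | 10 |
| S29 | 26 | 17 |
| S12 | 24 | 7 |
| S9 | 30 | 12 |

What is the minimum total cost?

Cheapest first:
Take 7 from S12 at 24 → need 12 more.
S29 (26): take the remaining 12 → done.
S9, SX, S28: unused.
Cost = 7×24 + 12×26 = 480.

480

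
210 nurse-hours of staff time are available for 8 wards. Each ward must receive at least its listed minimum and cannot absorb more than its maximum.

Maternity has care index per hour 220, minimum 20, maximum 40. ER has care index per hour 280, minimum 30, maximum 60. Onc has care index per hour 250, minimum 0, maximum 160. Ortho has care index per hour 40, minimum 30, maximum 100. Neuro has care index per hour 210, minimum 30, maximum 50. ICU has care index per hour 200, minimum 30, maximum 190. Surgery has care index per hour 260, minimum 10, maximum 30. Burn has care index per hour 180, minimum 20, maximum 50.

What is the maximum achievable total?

Meeting every minimum uses 20+30+0+30+30+30+10+20 = 170 nurse-hours, leaving 40.
Highest care index per hour first: ER 280 > Surgery 260 > Onc 250 > Maternity 220 > Neuro 210 > ICU 200 > Burn 180 > Ortho 40.
ER: +30 to 60 (cap) ; 10 left.
Surgery: +10 (room for 20) → 20. Pool exhausted.
Total = 220×20 + 280×60 + 40×30 + 210×30 + 200×30 + 260×20 + 180×20 = 43500.

43500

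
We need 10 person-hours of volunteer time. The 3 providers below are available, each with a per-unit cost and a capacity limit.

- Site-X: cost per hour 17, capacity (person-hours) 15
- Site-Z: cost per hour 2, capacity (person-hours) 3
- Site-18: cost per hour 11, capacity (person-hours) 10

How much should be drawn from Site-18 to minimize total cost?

Use providers in increasing cost order.
Site-Z at 2: take all 3 person-hours → 7 still needed.
Site-18 (11): take the remaining 7 → done.
Site-X: unused.

7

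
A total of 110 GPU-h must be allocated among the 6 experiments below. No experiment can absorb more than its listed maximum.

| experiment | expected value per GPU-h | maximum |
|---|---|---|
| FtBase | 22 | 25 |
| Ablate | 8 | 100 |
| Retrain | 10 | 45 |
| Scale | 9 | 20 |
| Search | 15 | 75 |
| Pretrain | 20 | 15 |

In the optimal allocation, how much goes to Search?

70

Rank by expected value per GPU-h: FtBase 22 > Pretrain 20 > Search 15 > Retrain 10 > Scale 9 > Ablate 8.
FtBase takes 25 to reach its cap of 25 ; 85 left.
Give Pretrain 15 to hit its cap of 15 ; 70 left.
Search has room for 75 but only 70 remain, so it gets 70.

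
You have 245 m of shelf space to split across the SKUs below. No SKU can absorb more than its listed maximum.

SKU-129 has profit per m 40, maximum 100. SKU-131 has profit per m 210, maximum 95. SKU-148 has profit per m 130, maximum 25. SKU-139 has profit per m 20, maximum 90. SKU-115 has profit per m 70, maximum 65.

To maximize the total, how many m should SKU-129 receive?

60

Highest profit per m first: SKU-131 210 > SKU-148 130 > SKU-115 70 > SKU-129 40 > SKU-139 20.
Give SKU-131 95 to hit its cap of 95 → 150 left.
SKU-148 takes 25 to reach its cap of 25 → 125 left.
Give SKU-115 65 to hit its cap of 65 → 60 left.
Only 60 left; SKU-129 takes them to reach 60.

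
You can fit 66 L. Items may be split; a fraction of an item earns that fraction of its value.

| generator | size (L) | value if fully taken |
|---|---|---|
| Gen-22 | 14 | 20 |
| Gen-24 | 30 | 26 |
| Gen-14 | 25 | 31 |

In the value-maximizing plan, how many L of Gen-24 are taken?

Sort by value density: Gen-22 20/14≈1.43, Gen-14 31/25≈1.24, Gen-24 26/30≈0.867.
Gen-22: take in full, 14 L for value 20 ; 52 left.
Gen-14: take in full, 25 L for value 31 ; 27 left.
Fill the last 27 L with part of Gen-24: 27/30 of it earns 23.4.

27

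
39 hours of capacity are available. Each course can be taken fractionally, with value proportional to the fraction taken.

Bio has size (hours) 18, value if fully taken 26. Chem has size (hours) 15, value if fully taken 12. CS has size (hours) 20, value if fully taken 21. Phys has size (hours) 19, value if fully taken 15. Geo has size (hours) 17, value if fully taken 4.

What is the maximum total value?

47.8

Sort by value density: Bio 26/18≈1.44, CS 21/20≈1.05, Chem 12/15≈0.8, Phys 15/19≈0.789, Geo 4/17≈0.235.
All 18 hours of Bio fit (value 26) ; 21 remain.
CS: take in full, 20 hours for value 21 ; 1 left.
1 hours left: a 1/15 share of Chem gives 12×1/15 = 0.8.
Total value = 47.8.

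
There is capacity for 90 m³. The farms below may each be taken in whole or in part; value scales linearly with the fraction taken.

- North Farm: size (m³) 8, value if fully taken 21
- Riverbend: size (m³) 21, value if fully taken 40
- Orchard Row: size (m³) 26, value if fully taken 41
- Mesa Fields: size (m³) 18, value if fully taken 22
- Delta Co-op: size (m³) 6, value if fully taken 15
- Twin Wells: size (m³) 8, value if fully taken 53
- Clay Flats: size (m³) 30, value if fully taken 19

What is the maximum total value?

Best value per unit of size first: Twin Wells 53/8≈6.62, North Farm 21/8≈2.62, Delta Co-op 15/6≈2.5, Riverbend 40/21≈1.9, Orchard Row 41/26≈1.58, Mesa Fields 22/18≈1.22, Clay Flats 19/30≈0.633.
Take all of Twin Wells (8 m³, value 53) ; 82 m³ left.
Take all of North Farm (8 m³, value 21) ; 74 m³ left.
All 6 m³ of Delta Co-op fit (value 15) ; 68 remain.
All 21 m³ of Riverbend fit (value 40) ; 47 remain.
All 26 m³ of Orchard Row fit (value 41) ; 21 remain.
Mesa Fields: take in full, 18 m³ for value 22 ; 3 left.
Only 3 m³ remain; take 3/30 of Clay Flats for value 19×3/30 = 1.9.
Total value = 193.9.

193.9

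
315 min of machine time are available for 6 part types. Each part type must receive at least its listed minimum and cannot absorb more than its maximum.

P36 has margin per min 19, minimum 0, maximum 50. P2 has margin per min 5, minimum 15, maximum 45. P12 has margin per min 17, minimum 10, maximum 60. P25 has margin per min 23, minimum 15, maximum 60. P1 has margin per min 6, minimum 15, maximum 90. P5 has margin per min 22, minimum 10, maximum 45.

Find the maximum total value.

Meeting every minimum uses 0+15+10+15+15+10 = 65 min, leaving 250.
Order the part types by margin per min: P25 23 > P5 22 > P36 19 > P12 17 > P1 6 > P2 5.
P25 takes 45 more to reach its cap of 60 — 205 left.
P5: +35 to 45 (cap) — 170 left.
P36: +50 to 50 (cap) — 120 left.
P12 takes 50 more to reach its cap of 60 — 70 left.
P1: +70 (room for 75) → 85. Pool exhausted.
Total = 19×50 + 5×15 + 17×60 + 23×60 + 6×85 + 22×45 = 4925.

4925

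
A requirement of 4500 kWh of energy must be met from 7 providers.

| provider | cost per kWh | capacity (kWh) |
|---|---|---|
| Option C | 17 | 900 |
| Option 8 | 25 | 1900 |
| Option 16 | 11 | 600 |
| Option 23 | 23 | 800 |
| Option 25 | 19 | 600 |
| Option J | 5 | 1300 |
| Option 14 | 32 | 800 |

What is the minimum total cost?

65700

Use providers in increasing cost order.
Option J at 5: take all 1300 kWh ; 3200 still needed.
Take 600 from Option 16 at 11 ; need 2600 more.
Option C at 17: take all 900 kWh ; 1700 still needed.
Take 600 from Option 25 at 19 ; need 1100 more.
Take 800 from Option 23 at 23 ; need 300 more.
Option 8 at 25: take 300 of its 1900 ; requirement met.
Option 14: unused.
Cost = 1300×5 + 600×11 + 900×17 + 600×19 + 800×23 + 300×25 = 65700.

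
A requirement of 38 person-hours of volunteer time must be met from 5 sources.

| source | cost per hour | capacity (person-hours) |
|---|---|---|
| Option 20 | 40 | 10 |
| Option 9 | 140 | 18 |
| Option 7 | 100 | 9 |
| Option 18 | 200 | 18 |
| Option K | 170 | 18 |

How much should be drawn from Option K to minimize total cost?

Fill from the cheapest source first.
Option 20 at 40: take all 10 person-hours — 28 still needed.
Option 7 at 100: take all 9 person-hours — 19 still needed.
Option 9 (140): use full 18 — 1 person-hours to go.
Option K (170): take the remaining 1 — done.
Option 18: unused.

1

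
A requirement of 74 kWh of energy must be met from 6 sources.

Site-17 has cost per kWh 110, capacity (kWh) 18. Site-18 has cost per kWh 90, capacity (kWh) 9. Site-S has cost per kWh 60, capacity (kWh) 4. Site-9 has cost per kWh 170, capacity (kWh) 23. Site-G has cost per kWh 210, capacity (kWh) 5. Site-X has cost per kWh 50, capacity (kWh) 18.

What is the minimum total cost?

8260

Use sources in increasing cost order.
Take 18 from Site-X at 50 → need 56 more.
Take 4 from Site-S at 60 → need 52 more.
Site-18 at 90: take all 9 kWh → 43 still needed.
Site-17 (110): use full 18 → 25 kWh to go.
Site-9 (170): use full 23 → 2 kWh to go.
Take 2 from Site-G at 210 to finish.
Cost = 18×50 + 4×60 + 9×90 + 18×110 + 23×170 + 2×210 = 8260.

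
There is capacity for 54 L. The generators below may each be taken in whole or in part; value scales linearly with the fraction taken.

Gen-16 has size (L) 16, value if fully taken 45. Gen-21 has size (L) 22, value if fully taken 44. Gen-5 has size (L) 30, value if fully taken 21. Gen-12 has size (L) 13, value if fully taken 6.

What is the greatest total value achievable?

Best value per unit of size first: Gen-16 45/16≈2.81, Gen-21 44/22≈2, Gen-5 21/30≈0.7, Gen-12 6/13≈0.462.
Take all of Gen-16 (16 L, value 45) — 38 L left.
All 22 L of Gen-21 fit (value 44) — 16 remain.
Fill the last 16 L with part of Gen-5: 16/30 of it earns 11.2.
Total value = 100.2.

100.2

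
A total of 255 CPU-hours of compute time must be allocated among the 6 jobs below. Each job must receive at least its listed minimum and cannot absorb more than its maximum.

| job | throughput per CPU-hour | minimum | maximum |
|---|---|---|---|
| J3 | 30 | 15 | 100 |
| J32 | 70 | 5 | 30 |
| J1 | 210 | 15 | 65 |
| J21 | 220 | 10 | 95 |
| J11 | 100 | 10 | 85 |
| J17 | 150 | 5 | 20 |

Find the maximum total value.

Meeting every minimum uses 15+5+15+10+10+5 = 60 CPU-hours, leaving 195.
Rank by throughput per CPU-hour: J21 220 > J1 210 > J17 150 > J11 100 > J32 70 > J3 30.
Give J21 85 more to hit its cap of 95 ; 110 left.
Give J1 50 more to hit its cap of 65 ; 60 left.
J17 takes 15 more to reach its cap of 20 ; 45 left.
J11: +45 (room for 75) → 55. Pool exhausted.
Total = 30×15 + 70×5 + 210×65 + 220×95 + 100×55 + 150×20 = 43850.

43850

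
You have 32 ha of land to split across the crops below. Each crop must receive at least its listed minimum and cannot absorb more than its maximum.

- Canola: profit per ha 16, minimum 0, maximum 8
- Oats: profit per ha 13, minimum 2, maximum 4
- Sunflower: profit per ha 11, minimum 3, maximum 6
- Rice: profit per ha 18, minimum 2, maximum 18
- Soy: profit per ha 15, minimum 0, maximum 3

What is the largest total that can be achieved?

Meeting every minimum uses 0+2+3+2+0 = 7 ha, leaving 25.
Rank by profit per ha: Rice 18 > Canola 16 > Soy 15 > Oats 13 > Sunflower 11.
Rice: +16 to 18 (cap) — 9 left.
Canola: +8 to 8 (cap) — 1 left.
Only 1 left; Soy takes them to reach 1.
Total = 16×8 + 13×2 + 11×3 + 18×18 + 15×1 = 526.

526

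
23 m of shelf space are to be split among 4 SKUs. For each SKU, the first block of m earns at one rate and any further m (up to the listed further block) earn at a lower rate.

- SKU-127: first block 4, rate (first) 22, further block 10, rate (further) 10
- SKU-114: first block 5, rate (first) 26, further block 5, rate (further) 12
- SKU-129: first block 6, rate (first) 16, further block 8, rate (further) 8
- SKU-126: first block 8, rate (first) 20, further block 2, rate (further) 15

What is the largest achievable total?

474

Treat each block as its own option and order by rate: SKU-114/first 26 > SKU-127/first 22 > SKU-126/first 20 > SKU-129/first 16 > SKU-126/second 15 > SKU-114/second 12 > SKU-127/second 10 > SKU-129/second 8.
SKU-114 first at 26: fill all 5 — 18 left.
SKU-127/first (22): +4 — 14 left.
SKU-126/first (20): +8 — 6 left.
Fill SKU-129 first block (6 at 16) — 0 left.
Total = 26×5 + 22×4 + 20×8 + 16×6 = 474.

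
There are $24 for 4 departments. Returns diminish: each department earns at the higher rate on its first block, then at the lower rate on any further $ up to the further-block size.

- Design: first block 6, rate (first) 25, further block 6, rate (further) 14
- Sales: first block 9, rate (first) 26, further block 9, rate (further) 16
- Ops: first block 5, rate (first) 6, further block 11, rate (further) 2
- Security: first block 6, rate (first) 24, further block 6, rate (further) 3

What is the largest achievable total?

576

Order all 8 blocks by rate: Sales/tier1 26 > Design/tier1 25 > Security/tier1 24 > Sales/tier2 16 > Design/tier2 14 > Ops/tier1 6 > Security/tier2 3 > Ops/tier2 2.
Fill Sales tier1 block (9 at 26) ; 15 left.
Design tier1 at 25: fill all 6 ; 9 left.
Security/tier1 (24): +6 ; 3 left.
Sales/tier2: +3 of 9 at 16; pool empty.
Total = 26×9 + 25×6 + 24×6 + 16×3 = 576.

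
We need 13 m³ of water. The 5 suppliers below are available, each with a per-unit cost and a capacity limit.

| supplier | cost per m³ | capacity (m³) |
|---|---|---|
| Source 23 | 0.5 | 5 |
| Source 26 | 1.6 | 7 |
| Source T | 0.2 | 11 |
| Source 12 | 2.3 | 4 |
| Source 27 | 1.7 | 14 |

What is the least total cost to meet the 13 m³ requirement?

Use suppliers in increasing cost order.
Take 11 from Source T at 0.2 → need 2 more.
Source 23 at 0.5: take 2 of its 5 → requirement met.
Source 26, Source 27, Source 12: unused.
Cost = 11×0.2 + 2×0.5 = 3.2.

3.2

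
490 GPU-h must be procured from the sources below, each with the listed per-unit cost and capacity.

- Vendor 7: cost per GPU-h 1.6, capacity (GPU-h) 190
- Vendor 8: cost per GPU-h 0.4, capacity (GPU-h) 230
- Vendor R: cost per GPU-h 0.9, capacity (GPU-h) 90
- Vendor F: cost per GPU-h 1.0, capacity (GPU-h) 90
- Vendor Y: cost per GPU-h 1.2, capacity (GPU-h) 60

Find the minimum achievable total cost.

Cheapest first:
Vendor 8 (0.4): use full 230 — 260 GPU-h to go.
Vendor R (0.9): use full 90 — 170 GPU-h to go.
Vendor F at 1.0: take all 90 GPU-h — 80 still needed.
Take 60 from Vendor Y at 1.2 — need 20 more.
Take 20 from Vendor 7 at 1.6 to finish.
Cost = 230×0.4 + 90×0.9 + 90×1.0 + 60×1.2 + 20×1.6 = 367.

367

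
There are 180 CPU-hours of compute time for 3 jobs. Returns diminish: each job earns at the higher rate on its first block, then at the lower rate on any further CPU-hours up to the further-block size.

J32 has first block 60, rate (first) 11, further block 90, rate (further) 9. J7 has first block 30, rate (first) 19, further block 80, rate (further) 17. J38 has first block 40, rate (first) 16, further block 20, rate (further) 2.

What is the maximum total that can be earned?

2900

Treat each block as its own option and order by rate: J7/tier1 19 > J7/tier2 17 > J38/tier1 16 > J32/tier1 11 > J32/tier2 9 > J38/tier2 2.
Fill J7 tier1 block (30 at 19) ; 150 left.
J7/tier2 (17): +80 ; 70 left.
J38/tier1 (16): +40 ; 30 left.
J32/tier1: +30 of 60 at 11; pool empty.
Total = 19×30 + 17×80 + 16×40 + 11×30 = 2900.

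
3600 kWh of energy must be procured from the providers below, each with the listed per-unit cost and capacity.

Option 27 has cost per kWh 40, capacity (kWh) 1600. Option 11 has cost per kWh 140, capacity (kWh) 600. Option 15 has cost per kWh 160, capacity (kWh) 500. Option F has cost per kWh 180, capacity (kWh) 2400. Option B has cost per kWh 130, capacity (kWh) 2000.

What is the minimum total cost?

Use providers in increasing cost order.
Take 1600 from Option 27 at 40 ; need 2000 more.
Take 2000 from Option B at 130 ; need 0 more.
Option 11, Option 15, Option F: unused.
Cost = 1600×40 + 2000×130 = 324000.

324000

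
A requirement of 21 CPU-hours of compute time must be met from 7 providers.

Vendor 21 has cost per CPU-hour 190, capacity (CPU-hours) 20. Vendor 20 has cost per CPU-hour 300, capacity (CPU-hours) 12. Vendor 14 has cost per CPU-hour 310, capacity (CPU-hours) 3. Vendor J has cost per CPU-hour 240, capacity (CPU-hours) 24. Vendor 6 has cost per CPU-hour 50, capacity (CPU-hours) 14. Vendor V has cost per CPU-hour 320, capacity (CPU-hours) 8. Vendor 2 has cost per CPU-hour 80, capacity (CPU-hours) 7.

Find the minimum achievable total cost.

1260

Fill from the cheapest provider first.
Vendor 6 at 50: take all 14 CPU-hours → 7 still needed.
Take 7 from Vendor 2 at 80 → need 0 more.
Vendor 21, Vendor J, Vendor 20, Vendor 14, Vendor V: unused.
Cost = 14×50 + 7×80 = 1260.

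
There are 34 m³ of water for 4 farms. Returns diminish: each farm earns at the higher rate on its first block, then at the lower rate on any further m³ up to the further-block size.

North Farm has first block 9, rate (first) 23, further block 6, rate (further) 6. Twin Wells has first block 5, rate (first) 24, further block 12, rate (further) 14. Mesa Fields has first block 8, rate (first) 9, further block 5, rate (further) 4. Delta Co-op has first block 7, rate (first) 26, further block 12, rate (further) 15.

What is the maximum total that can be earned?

Order all 8 blocks by rate: Delta Co-op/tier1 26 > Twin Wells/tier1 24 > North Farm/tier1 23 > Delta Co-op/tier2 15 > Twin Wells/tier2 14 > Mesa Fields/tier1 9 > North Farm/tier2 6 > Mesa Fields/tier2 4.
Delta Co-op tier1 at 26: fill all 7 → 27 left.
Twin Wells tier1 at 24: fill all 5 → 22 left.
Fill North Farm tier1 block (9 at 23) → 13 left.
Delta Co-op tier2 at 15: fill all 12 → 1 left.
1 remain; put them into Twin Wells tier2 at 14.
Total = 26×7 + 24×5 + 23×9 + 15×12 + 14×1 = 703.

703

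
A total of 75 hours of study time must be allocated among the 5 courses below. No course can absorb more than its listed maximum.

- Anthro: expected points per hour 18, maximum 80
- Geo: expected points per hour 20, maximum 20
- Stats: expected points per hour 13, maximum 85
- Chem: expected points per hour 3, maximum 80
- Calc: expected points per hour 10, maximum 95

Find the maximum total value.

Order the courses by expected points per hour: Geo 20 > Anthro 18 > Stats 13 > Calc 10 > Chem 3.
Give Geo 20 to hit its cap of 20 — 55 left.
Anthro: +55 (room for 80) → 55. Pool exhausted.
Total = 18×55 + 20×20 = 1390.

1390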